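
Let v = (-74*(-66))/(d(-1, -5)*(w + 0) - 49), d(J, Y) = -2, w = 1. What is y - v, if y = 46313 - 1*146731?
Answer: -1705478/17 ≈ -1.0032e+5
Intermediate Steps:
y = -100418 (y = 46313 - 146731 = -100418)
v = -1628/17 (v = (-74*(-66))/(-2*(1 + 0) - 49) = 4884/(-2*1 - 49) = 4884/(-2 - 49) = 4884/(-51) = 4884*(-1/51) = -1628/17 ≈ -95.765)
y - v = -100418 - 1*(-1628/17) = -100418 + 1628/17 = -1705478/17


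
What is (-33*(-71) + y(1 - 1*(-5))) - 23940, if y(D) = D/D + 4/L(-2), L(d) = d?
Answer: -21598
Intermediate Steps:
y(D) = -1 (y(D) = D/D + 4/(-2) = 1 + 4*(-½) = 1 - 2 = -1)
(-33*(-71) + y(1 - 1*(-5))) - 23940 = (-33*(-71) - 1) - 23940 = (2343 - 1) - 23940 = 2342 - 23940 = -21598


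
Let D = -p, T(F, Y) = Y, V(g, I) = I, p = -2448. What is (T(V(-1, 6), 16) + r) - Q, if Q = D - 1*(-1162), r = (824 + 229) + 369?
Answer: -2172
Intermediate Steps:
r = 1422 (r = 1053 + 369 = 1422)
D = 2448 (D = -1*(-2448) = 2448)
Q = 3610 (Q = 2448 - 1*(-1162) = 2448 + 1162 = 3610)
(T(V(-1, 6), 16) + r) - Q = (16 + 1422) - 1*3610 = 1438 - 3610 = -2172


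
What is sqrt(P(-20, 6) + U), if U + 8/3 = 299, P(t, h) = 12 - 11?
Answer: 2*sqrt(669)/3 ≈ 17.243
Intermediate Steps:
P(t, h) = 1
U = 889/3 (U = -8/3 + 299 = 889/3 ≈ 296.33)
sqrt(P(-20, 6) + U) = sqrt(1 + 889/3) = sqrt(892/3) = 2*sqrt(669)/3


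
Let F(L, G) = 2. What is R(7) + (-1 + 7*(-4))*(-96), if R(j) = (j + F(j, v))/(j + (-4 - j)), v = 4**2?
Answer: 11127/4 ≈ 2781.8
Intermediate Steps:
v = 16
R(j) = -1/2 - j/4 (R(j) = (j + 2)/(j + (-4 - j)) = (2 + j)/(-4) = (2 + j)*(-1/4) = -1/2 - j/4)
R(7) + (-1 + 7*(-4))*(-96) = (-1/2 - 1/4*7) + (-1 + 7*(-4))*(-96) = (-1/2 - 7/4) + (-1 - 28)*(-96) = -9/4 - 29*(-96) = -9/4 + 2784 = 11127/4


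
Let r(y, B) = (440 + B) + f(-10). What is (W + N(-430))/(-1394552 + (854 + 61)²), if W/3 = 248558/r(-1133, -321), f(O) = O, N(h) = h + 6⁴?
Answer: -840068/60748643 ≈ -0.013829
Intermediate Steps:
N(h) = 1296 + h (N(h) = h + 1296 = 1296 + h)
r(y, B) = 430 + B (r(y, B) = (440 + B) - 10 = 430 + B)
W = 745674/109 (W = 3*(248558/(430 - 321)) = 3*(248558/109) = 745674/109 ≈ 6841.0)
(W + N(-430))/(-1394552 + (854 + 61)²) = (745674/109 + (1296 - 430))/(-1394552 + (854 + 61)²) = (745674/109 + 866)/(-1394552 + 915²) = 840068/(109*(-1394552 + 837225)) = (840068/109)/(-557327) = (840068/109)*(-1/557327) = -840068/60748643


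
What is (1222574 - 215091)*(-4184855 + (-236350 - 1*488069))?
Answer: -4946010097342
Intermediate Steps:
(1222574 - 215091)*(-4184855 + (-236350 - 1*488069)) = 1007483*(-4184855 + (-236350 - 488069)) = 1007483*(-4184855 - 724419) = 1007483*(-4909274) = -4946010097342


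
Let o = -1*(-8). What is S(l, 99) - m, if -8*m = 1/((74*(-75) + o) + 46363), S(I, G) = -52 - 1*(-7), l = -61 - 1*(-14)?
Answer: -14695559/326568 ≈ -45.000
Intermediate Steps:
l = -47 (l = -61 + 14 = -47)
S(I, G) = -45 (S(I, G) = -52 + 7 = -45)
o = 8
m = -1/326568 (m = -1/(8*((74*(-75) + 8) + 46363)) = -1/(8*((-5550 + 8) + 46363)) = -1/(8*(-5542 + 46363)) = -⅛/40821 = -⅛*1/40821 = -1/326568 ≈ -3.0621e-6)
S(l, 99) - m = -45 - 1*(-1/326568) = -45 + 1/326568 = -14695559/326568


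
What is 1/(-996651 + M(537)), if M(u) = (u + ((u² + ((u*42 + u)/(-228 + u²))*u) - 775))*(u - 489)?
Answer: 96047/1232830730811 ≈ 7.7908e-8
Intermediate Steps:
M(u) = (-489 + u)*(-775 + u + u² + 43*u²/(-228 + u²)) (M(u) = (u + ((u² + ((42*u + u)/(-228 + u²))*u) - 775))*(-489 + u) = (u + ((u² + ((43*u)/(-228 + u²))*u) - 775))*(-489 + u) = (u + ((u² + (43*u/(-228 + u²))*u) - 775))*(-489 + u) = (u + ((u² + 43*u²/(-228 + u²)) - 775))*(-489 + u) = (u + (-775 + u² + 43*u²/(-228 + u²)))*(-489 + u) = (-775 + u + u² + 43*u²/(-228 + u²))*(-489 + u) = (-489 + u)*(-775 + u + u² + 43*u²/(-228 + u²)))
1/(-996651 + M(537)) = 1/(-996651 + (-86406300 + 537⁵ - 1449*537³ - 488*537⁴ + 288192*537 + 469212*537²)/(-228 + 537²)) = 1/(-996651 + (-86406300 + 44655137246457 - 1449*154854153 - 488*83156680161 + 154759104 + 469212*288369)/(-228 + 288369)) = 1/(-996651 + (-86406300 + 44655137246457 - 224383667697 - 40580459918568 + 154759104 + 135306195228)/288141) = 1/(-996651 + (1/288141)*3985668208224) = 1/(-996651 + 1328556069408/96047) = 1/(1232830730811/96047) = 96047/1232830730811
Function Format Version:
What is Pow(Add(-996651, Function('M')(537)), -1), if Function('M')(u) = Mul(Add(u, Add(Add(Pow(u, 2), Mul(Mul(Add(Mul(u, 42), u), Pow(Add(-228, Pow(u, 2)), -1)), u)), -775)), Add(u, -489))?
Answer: Rational(96047, 1232830730811) ≈ 7.7908e-8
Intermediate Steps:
Function('M')(u) = Mul(Add(-489, u), Add(-775, u, Pow(u, 2), Mul(43, Pow(u, 2), Pow(Add(-228, Pow(u, 2)), -1)))) (Function('M')(u) = Mul(Add(u, Add(Add(Pow(u, 2), Mul(Mul(Add(Mul(42, u), u), Pow(Add(-228, Pow(u, 2)), -1)), u)), -775)), Add(-489, u)) = Mul(Add(u, Add(Add(Pow(u, 2), Mul(Mul(Mul(43, u), Pow(Add(-228, Pow(u, 2)), -1)), u)), -775)), Add(-489, u)) = Mul(Add(u, Add(Add(Pow(u, 2), Mul(Mul(43, u, Pow(Add(-228, Pow(u, 2)), -1)), u)), -775)), Add(-489, u)) = Mul(Add(u, Add(Add(Pow(u, 2), Mul(43, Pow(u, 2), Pow(Add(-228, Pow(u, 2)), -1))), -775)), Add(-489, u)) = Mul(Add(u, Add(-775, Pow(u, 2), Mul(43, Pow(u, 2), Pow(Add(-228, Pow(u, 2)), -1)))), Add(-489, u)) = Mul(Add(-775, u, Pow(u, 2), Mul(43, Pow(u, 2), Pow(Add(-228, Pow(u, 2)), -1))), Add(-489, u)) = Mul(Add(-489, u), Add(-775, u, Pow(u, 2), Mul(43, Pow(u, 2), Pow(Add(-228, Pow(u, 2)), -1)))))
Pow(Add(-996651, Function('M')(537)), -1) = Pow(Add(-996651, Mul(Pow(Add(-228, Pow(537, 2)), -1), Add(-86406300, Pow(537, 5), Mul(-1449, Pow(537, 3)), Mul(-488, Pow(537, 4)), Mul(288192, 537), Mul(469212, Pow(537, 2))))), -1) = Pow(Add(-996651, Mul(Pow(Add(-228, 288369), -1), Add(-86406300, 44655137246457, Mul(-1449, 154854153), Mul(-488, 83156680161), 154759104, Mul(469212, 288369)))), -1) = Pow(Add(-996651, Mul(Pow(288141, -1), Add(-86406300, 44655137246457, -224383667697, -40580459918568, 154759104, 135306195228))), -1) = Pow(Add(-996651, Mul(Rational(1, 288141), 3985668208224)), -1) = Pow(Add(-996651, Rational(1328556069408, 96047)), -1) = Pow(Rational(1232830730811, 96047), -1) = Rational(96047, 1232830730811)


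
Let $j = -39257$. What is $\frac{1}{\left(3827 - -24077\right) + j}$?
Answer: $- \frac{1}{11353} \approx -8.8082 \cdot 10^{-5}$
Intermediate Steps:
$\frac{1}{\left(3827 - -24077\right) + j} = \frac{1}{\left(3827 - -24077\right) - 39257} = \frac{1}{\left(3827 + 24077\right) - 39257} = \frac{1}{27904 - 39257} = \frac{1}{-11353} = - \frac{1}{11353}$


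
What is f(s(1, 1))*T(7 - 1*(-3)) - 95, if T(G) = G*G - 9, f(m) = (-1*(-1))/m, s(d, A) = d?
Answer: -4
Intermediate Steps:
f(m) = 1/m
T(G) = -9 + G**2 (T(G) = G**2 - 9 = -9 + G**2)
f(s(1, 1))*T(7 - 1*(-3)) - 95 = (-9 + (7 - 1*(-3))**2)/1 - 95 = 1*(-9 + (7 + 3)**2) - 95 = 1*(-9 + 10**2) - 95 = 1*(-9 + 100) - 95 = 1*91 - 95 = 91 - 95 = -4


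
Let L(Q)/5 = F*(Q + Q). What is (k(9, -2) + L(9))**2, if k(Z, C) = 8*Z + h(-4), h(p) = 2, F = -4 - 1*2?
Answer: 217156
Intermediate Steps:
F = -6 (F = -4 - 2 = -6)
k(Z, C) = 2 + 8*Z (k(Z, C) = 8*Z + 2 = 2 + 8*Z)
L(Q) = -60*Q (L(Q) = 5*(-6*(Q + Q)) = 5*(-12*Q) = -60*Q)
(k(9, -2) + L(9))**2 = ((2 + 8*9) - 60*9)**2 = ((2 + 72) - 540)**2 = (74 - 540)**2 = (-466)**2 = 217156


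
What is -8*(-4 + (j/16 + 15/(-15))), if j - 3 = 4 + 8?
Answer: 65/2 ≈ 32.500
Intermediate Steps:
j = 15 (j = 3 + (4 + 8) = 3 + 12 = 15)
-8*(-4 + (j/16 + 15/(-15))) = -8*(-4 + (15/16 + 15/(-15))) = -8*(-4 + (15*(1/16) + 15*(-1/15))) = -8*(-4 + (15/16 - 1)) = -8*(-4 - 1/16) = -8*(-65/16) = 65/2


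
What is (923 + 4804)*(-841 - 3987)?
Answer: -27649956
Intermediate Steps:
(923 + 4804)*(-841 - 3987) = 5727*(-4828) = -27649956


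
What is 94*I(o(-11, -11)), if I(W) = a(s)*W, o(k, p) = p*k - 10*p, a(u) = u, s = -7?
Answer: -151998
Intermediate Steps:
o(k, p) = -10*p + k*p (o(k, p) = k*p - 10*p = -10*p + k*p)
I(W) = -7*W
94*I(o(-11, -11)) = 94*(-(-77)*(-10 - 11)) = 94*(-(-77)*(-21)) = 94*(-7*231) = 94*(-1617) = -151998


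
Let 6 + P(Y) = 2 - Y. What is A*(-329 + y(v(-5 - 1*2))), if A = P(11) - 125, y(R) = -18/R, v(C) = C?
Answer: 45700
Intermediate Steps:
P(Y) = -4 - Y (P(Y) = -6 + (2 - Y) = -4 - Y)
A = -140 (A = (-4 - 1*11) - 125 = (-4 - 11) - 125 = -15 - 125 = -140)
A*(-329 + y(v(-5 - 1*2))) = -140*(-329 - 18/(-5 - 1*2)) = -140*(-329 - 18/(-5 - 2)) = -140*(-329 - 18/(-7)) = -140*(-329 - 18*(-⅐)) = -140*(-329 + 18/7) = -140*(-2285/7) = 45700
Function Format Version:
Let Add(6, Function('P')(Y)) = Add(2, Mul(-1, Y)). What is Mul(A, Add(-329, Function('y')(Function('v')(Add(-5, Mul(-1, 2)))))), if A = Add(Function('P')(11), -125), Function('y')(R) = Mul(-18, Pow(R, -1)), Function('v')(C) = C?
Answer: 45700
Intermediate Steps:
Function('P')(Y) = Add(-4, Mul(-1, Y)) (Function('P')(Y) = Add(-6, Add(2, Mul(-1, Y))) = Add(-4, Mul(-1, Y)))
A = -140 (A = Add(Add(-4, Mul(-1, 11)), -125) = Add(Add(-4, -11), -125) = Add(-15, -125) = -140)
Mul(A, Add(-329, Function('y')(Function('v')(Add(-5, Mul(-1, 2)))))) = Mul(-140, Add(-329, Mul(-18, Pow(Add(-5, Mul(-1, 2)), -1)))) = Mul(-140, Add(-329, Mul(-18, Pow(Add(-5, -2), -1)))) = Mul(-140, Add(-329, Mul(-18, Pow(-7, -1)))) = Mul(-140, Add(-329, Mul(-18, Rational(-1, 7)))) = Mul(-140, Add(-329, Rational(18, 7))) = Mul(-140, Rational(-2285, 7)) = 45700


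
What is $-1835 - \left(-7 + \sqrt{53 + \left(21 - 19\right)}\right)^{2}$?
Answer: $-1939 + 14 \sqrt{55} \approx -1835.2$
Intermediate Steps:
$-1835 - \left(-7 + \sqrt{53 + \left(21 - 19\right)}\right)^{2} = -1835 - \left(-7 + \sqrt{53 + 2}\right)^{2} = -1835 - \left(-7 + \sqrt{55}\right)^{2}$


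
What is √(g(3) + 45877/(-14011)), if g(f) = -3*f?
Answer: 2*I*√602388934/14011 ≈ 3.5035*I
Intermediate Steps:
√(g(3) + 45877/(-14011)) = √(-3*3 + 45877/(-14011)) = √(-9 + 45877*(-1/14011)) = √(-9 - 45877/14011) = √(-171976/14011) = 2*I*√602388934/14011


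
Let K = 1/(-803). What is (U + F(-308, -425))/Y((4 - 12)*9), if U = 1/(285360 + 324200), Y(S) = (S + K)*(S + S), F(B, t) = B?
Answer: -50252938879/1691660664960 ≈ -0.029706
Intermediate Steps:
K = -1/803 ≈ -0.0012453
Y(S) = 2*S*(-1/803 + S) (Y(S) = (S - 1/803)*(S + S) = (-1/803 + S)*(2*S) = 2*S*(-1/803 + S))
U = 1/609560 ≈ 1.6405e-6
(U + F(-308, -425))/Y((4 - 12)*9) = (1/609560 - 308)/((2*((4 - 12)*9)*(-1 + 803*((4 - 12)*9))/803)) = -187744479*(-803/(144*(-1 + 803*(-8*9))))/609560 = -187744479*(-803/(144*(-1 + 803*(-72))))/609560 = -187744479*(-803/(144*(-1 - 57816)))/609560 = -187744479/(609560*((2/803)*(-72)*(-57817))) = -187744479/(609560*8325648/803) = -187744479/609560*803/8325648 = -50252938879/1691660664960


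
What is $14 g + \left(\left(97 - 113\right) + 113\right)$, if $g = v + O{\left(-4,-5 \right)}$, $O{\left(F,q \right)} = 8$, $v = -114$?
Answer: $-1387$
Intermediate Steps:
$g = -106$ ($g = -114 + 8 = -106$)
$14 g + \left(\left(97 - 113\right) + 113\right) = 14 \left(-106\right) + \left(\left(97 - 113\right) + 113\right) = -1484 + \left(-16 + 113\right) = -1484 + 97 = -1387$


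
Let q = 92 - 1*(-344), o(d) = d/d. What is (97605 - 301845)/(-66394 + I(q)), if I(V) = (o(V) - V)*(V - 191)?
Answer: 204240/172969 ≈ 1.1808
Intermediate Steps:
o(d) = 1
q = 436 (q = 92 + 344 = 436)
I(V) = (1 - V)*(-191 + V) (I(V) = (1 - V)*(V - 191) = (1 - V)*(-191 + V))
(97605 - 301845)/(-66394 + I(q)) = (97605 - 301845)/(-66394 + (-191 - 1*436² + 192*436)) = -204240/(-66394 + (-191 - 1*190096 + 83712)) = -204240/(-66394 + (-191 - 190096 + 83712)) = -204240/(-66394 - 106575) = -204240/(-172969) = -204240*(-1/172969) = 204240/172969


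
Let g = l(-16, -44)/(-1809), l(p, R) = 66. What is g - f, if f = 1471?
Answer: -887035/603 ≈ -1471.0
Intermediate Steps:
g = -22/603 (g = 66/(-1809) = 66*(-1/1809) = -22/603 ≈ -0.036484)
g - f = -22/603 - 1*1471 = -22/603 - 1471 = -887035/603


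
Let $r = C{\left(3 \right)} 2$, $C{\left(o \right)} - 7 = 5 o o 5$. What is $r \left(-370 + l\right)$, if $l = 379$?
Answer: $4176$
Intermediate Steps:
$C{\left(o \right)} = 7 + 25 o^{2}$ ($C{\left(o \right)} = 7 + 5 o o 5 = 7 + 5 o^{2} \cdot 5 = 7 + 25 o^{2}$)
$r = 464$ ($r = \left(7 + 25 \cdot 3^{2}\right) 2 = \left(7 + 25 \cdot 9\right) 2 = \left(7 + 225\right) 2 = 232 \cdot 2 = 464$)
$r \left(-370 + l\right) = 464 \left(-370 + 379\right) = 464 \cdot 9 = 4176$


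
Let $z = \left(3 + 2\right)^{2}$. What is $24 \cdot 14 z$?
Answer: $8400$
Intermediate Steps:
$z = 25$ ($z = 5^{2} = 25$)
$24 \cdot 14 z = 24 \cdot 14 \cdot 25 = 336 \cdot 25 = 8400$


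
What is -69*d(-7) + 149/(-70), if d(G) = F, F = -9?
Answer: 43321/70 ≈ 618.87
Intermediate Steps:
d(G) = -9
-69*d(-7) + 149/(-70) = -69*(-9) + 149/(-70) = 621 + 149*(-1/70) = 621 - 149/70 = 43321/70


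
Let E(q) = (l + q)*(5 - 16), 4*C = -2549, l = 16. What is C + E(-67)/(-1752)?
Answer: -372341/584 ≈ -637.57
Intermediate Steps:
C = -2549/4 (C = (1/4)*(-2549) = -2549/4 ≈ -637.25)
E(q) = -176 - 11*q (E(q) = (16 + q)*(5 - 16) = (16 + q)*(-11) = -176 - 11*q)
C + E(-67)/(-1752) = -2549/4 + (-176 - 11*(-67))/(-1752) = -2549/4 + (-176 + 737)*(-1/1752) = -2549/4 + 561*(-1/1752) = -2549/4 - 187/584 = -372341/584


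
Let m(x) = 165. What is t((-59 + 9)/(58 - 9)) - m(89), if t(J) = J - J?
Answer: -165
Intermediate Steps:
t(J) = 0
t((-59 + 9)/(58 - 9)) - m(89) = 0 - 1*165 = 0 - 165 = -165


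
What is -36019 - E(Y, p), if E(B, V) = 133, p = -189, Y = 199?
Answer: -36152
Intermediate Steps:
-36019 - E(Y, p) = -36019 - 1*133 = -36019 - 133 = -36152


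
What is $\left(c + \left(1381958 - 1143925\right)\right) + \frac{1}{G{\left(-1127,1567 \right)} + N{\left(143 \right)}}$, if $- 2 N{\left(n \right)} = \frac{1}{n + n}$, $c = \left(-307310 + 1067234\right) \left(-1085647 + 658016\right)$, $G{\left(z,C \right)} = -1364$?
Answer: $- \frac{253542039234380871}{780209} \approx -3.2497 \cdot 10^{11}$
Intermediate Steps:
$c = -324967060044$ ($c = 759924 \left(-427631\right) = -324967060044$)
$N{\left(n \right)} = - \frac{1}{4 n}$ ($N{\left(n \right)} = - \frac{1}{2 \left(n + n\right)} = - \frac{1}{2 \cdot 2 n} = - \frac{\frac{1}{2} \frac{1}{n}}{2} = - \frac{1}{4 n}$)
$\left(c + \left(1381958 - 1143925\right)\right) + \frac{1}{G{\left(-1127,1567 \right)} + N{\left(143 \right)}} = \left(-324967060044 + \left(1381958 - 1143925\right)\right) + \frac{1}{-1364 - \frac{1}{4 \cdot 143}} = \left(-324967060044 + 238033\right) + \frac{1}{-1364 - \frac{1}{572}} = -324966822011 + \frac{1}{-1364 - \frac{1}{572}} = -324966822011 + \frac{1}{- \frac{780209}{572}} = -324966822011 - \frac{572}{780209} = - \frac{253542039234380871}{780209}$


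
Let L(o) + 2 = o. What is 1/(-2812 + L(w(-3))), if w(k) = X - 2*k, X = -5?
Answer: -1/2813 ≈ -0.00035549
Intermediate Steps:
w(k) = -5 - 2*k
L(o) = -2 + o
1/(-2812 + L(w(-3))) = 1/(-2812 + (-2 + (-5 - 2*(-3)))) = 1/(-2812 + (-2 + (-5 + 6))) = 1/(-2812 + (-2 + 1)) = 1/(-2812 - 1) = 1/(-2813) = -1/2813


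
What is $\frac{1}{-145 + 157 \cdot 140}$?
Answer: $\frac{1}{21835} \approx 4.5798 \cdot 10^{-5}$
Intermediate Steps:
$\frac{1}{-145 + 157 \cdot 140} = \frac{1}{-145 + 21980} = \frac{1}{21835}$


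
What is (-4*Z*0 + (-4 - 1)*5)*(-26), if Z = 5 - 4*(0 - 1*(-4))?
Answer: 650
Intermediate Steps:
Z = -11 (Z = 5 - 4*(0 + 4) = 5 - 4*4 = 5 - 16 = -11)
(-4*Z*0 + (-4 - 1)*5)*(-26) = (-4*(-11)*0 + (-4 - 1)*5)*(-26) = (44*0 - 5*5)*(-26) = (0 - 25)*(-26) = -25*(-26) = 650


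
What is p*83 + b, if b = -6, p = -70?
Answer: -5816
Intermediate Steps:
p*83 + b = -70*83 - 6 = -5810 - 6 = -5816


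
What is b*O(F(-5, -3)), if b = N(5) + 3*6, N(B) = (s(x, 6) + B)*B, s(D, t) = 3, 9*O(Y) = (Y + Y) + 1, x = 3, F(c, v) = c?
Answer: -58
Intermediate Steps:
O(Y) = 1/9 + 2*Y/9 (O(Y) = ((Y + Y) + 1)/9 = (2*Y + 1)/9 = (1 + 2*Y)/9 = 1/9 + 2*Y/9)
N(B) = B*(3 + B) (N(B) = (3 + B)*B = B*(3 + B))
b = 58 (b = 5*(3 + 5) + 3*6 = 5*8 + 18 = 40 + 18 = 58)
b*O(F(-5, -3)) = 58*(1/9 + (2/9)*(-5)) = 58*(1/9 - 10/9) = 58*(-1) = -58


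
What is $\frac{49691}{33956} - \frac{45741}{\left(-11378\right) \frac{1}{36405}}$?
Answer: $\frac{28272067052789}{193175684} \approx 1.4635 \cdot 10^{5}$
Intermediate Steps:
$\frac{49691}{33956} - \frac{45741}{\left(-11378\right) \frac{1}{36405}} = 49691 \cdot \frac{1}{33956} - \frac{45741}{\left(-11378\right) \frac{1}{36405}} = \frac{49691}{33956} - \frac{45741}{- \frac{11378}{36405}} = \frac{49691}{33956} - - \frac{1665201105}{11378} = \frac{49691}{33956} + \frac{1665201105}{11378} = \frac{28272067052789}{193175684}$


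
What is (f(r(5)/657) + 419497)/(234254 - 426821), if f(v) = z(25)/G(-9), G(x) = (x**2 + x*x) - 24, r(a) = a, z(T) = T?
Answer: -57890611/26574246 ≈ -2.1784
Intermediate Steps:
G(x) = -24 + 2*x**2 (G(x) = (x**2 + x**2) - 24 = 2*x**2 - 24 = -24 + 2*x**2)
f(v) = 25/138 (f(v) = 25/(-24 + 2*(-9)**2) = 25/(-24 + 2*81) = 25/(-24 + 162) = 25/138)
(f(r(5)/657) + 419497)/(234254 - 426821) = (25/138 + 419497)/(234254 - 426821) = (57890611/138)/(-192567) = (57890611/138)*(-1/192567) = -57890611/26574246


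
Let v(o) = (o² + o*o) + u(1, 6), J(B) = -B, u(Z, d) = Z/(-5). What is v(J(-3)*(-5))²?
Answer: 5058001/25 ≈ 2.0232e+5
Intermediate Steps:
u(Z, d) = -Z/5 (u(Z, d) = Z*(-⅕) = -Z/5)
v(o) = -⅕ + 2*o² (v(o) = (o² + o*o) - ⅕*1 = (o² + o²) - ⅕ = 2*o² - ⅕ = -⅕ + 2*o²)
v(J(-3)*(-5))² = (-⅕ + 2*(-1*(-3)*(-5))²)² = (-⅕ + 2*(3*(-5))²)² = (-⅕ + 2*(-15)²)² = (-⅕ + 2*225)² = (-⅕ + 450)² = (2249/5)² = 5058001/25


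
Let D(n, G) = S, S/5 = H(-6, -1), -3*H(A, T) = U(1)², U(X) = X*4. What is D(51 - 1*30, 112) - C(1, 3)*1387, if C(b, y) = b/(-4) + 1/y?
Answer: -569/4 ≈ -142.25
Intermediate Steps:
U(X) = 4*X
C(b, y) = 1/y - b/4 (C(b, y) = b*(-¼) + 1/y = -b/4 + 1/y = 1/y - b/4)
H(A, T) = -16/3 (H(A, T) = -(4*1)²/3 = -⅓*4² = -⅓*16 = -16/3)
S = -80/3 (S = 5*(-16/3) = -80/3 ≈ -26.667)
D(n, G) = -80/3
D(51 - 1*30, 112) - C(1, 3)*1387 = -80/3 - (1/3 - ¼*1)*1387 = -80/3 - (⅓ - ¼)*1387 = -80/3 - 1387/12 = -569/4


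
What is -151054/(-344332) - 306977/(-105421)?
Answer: 60813134049/18149911886 ≈ 3.3506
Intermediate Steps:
-151054/(-344332) - 306977/(-105421) = -151054*(-1/344332) - 306977*(-1/105421) = 75527/172166 + 306977/105421 = 60813134049/18149911886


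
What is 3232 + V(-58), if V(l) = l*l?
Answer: 6596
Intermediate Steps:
V(l) = l²
3232 + V(-58) = 3232 + (-58)² = 3232 + 3364 = 6596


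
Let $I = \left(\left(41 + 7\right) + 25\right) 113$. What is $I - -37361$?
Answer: $45610$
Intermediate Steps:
$I = 8249$ ($I = \left(48 + 25\right) 113 = 73 \cdot 113 = 8249$)
$I - -37361 = 8249 - -37361 = 8249 + 37361 = 45610$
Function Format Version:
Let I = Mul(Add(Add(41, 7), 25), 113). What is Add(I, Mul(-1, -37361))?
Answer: 45610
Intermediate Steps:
I = 8249 (I = Mul(Add(48, 25), 113) = Mul(73, 113) = 8249)
Add(I, Mul(-1, -37361)) = Add(8249, Mul(-1, -37361)) = Add(8249, 37361) = 45610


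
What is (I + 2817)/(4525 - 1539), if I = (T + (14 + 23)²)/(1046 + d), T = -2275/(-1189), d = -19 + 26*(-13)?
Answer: 2309375573/2446193906 ≈ 0.94407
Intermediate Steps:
d = -357 (d = -19 - 338 = -357)
T = 2275/1189 (T = -2275*(-1/1189) = 2275/1189 ≈ 1.9134)
I = 1630016/819221 (I = (2275/1189 + (14 + 23)²)/(1046 - 357) = (2275/1189 + 37²)/689 = (2275/1189 + 1369)*(1/689) = (1630016/1189)*(1/689) = 1630016/819221 ≈ 1.9897)
(I + 2817)/(4525 - 1539) = (1630016/819221 + 2817)/(4525 - 1539) = (2309375573/819221)/2986 = (2309375573/819221)*(1/2986) = 2309375573/2446193906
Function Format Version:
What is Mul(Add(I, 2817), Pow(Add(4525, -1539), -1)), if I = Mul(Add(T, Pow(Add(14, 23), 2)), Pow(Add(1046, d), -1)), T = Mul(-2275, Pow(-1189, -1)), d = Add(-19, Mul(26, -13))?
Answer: Rational(2309375573, 2446193906) ≈ 0.94407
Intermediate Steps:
d = -357 (d = Add(-19, -338) = -357)
T = Rational(2275, 1189) (T = Mul(-2275, Rational(-1, 1189)) = Rational(2275, 1189) ≈ 1.9134)
I = Rational(1630016, 819221) (I = Mul(Add(Rational(2275, 1189), Pow(Add(14, 23), 2)), Pow(Add(1046, -357), -1)) = Mul(Add(Rational(2275, 1189), Pow(37, 2)), Pow(689, -1)) = Mul(Add(Rational(2275, 1189), 1369), Rational(1, 689)) = Mul(Rational(1630016, 1189), Rational(1, 689)) = Rational(1630016, 819221) ≈ 1.9897)
Mul(Add(I, 2817), Pow(Add(4525, -1539), -1)) = Mul(Add(Rational(1630016, 819221), 2817), Pow(Add(4525, -1539), -1)) = Mul(Rational(2309375573, 819221), Pow(2986, -1)) = Mul(Rational(2309375573, 819221), Rational(1, 2986)) = Rational(2309375573, 2446193906)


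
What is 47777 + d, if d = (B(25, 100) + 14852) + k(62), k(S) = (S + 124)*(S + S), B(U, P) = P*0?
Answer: 85693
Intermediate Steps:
B(U, P) = 0
k(S) = 2*S*(124 + S) (k(S) = (124 + S)*(2*S) = 2*S*(124 + S))
d = 37916 (d = (0 + 14852) + 2*62*(124 + 62) = 14852 + 2*62*186 = 14852 + 23064 = 37916)
47777 + d = 47777 + 37916 = 85693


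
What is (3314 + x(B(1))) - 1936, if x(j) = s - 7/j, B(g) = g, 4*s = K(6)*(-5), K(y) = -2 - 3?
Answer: 5509/4 ≈ 1377.3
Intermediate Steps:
K(y) = -5
s = 25/4 (s = (-5*(-5))/4 = (¼)*25 = 25/4 ≈ 6.2500)
x(j) = 25/4 - 7/j
(3314 + x(B(1))) - 1936 = (3314 + (25/4 - 7/1)) - 1936 = (3314 + (25/4 - 7*1)) - 1936 = (3314 + (25/4 - 7)) - 1936 = (3314 - ¾) - 1936 = 13253/4 - 1936 = 5509/4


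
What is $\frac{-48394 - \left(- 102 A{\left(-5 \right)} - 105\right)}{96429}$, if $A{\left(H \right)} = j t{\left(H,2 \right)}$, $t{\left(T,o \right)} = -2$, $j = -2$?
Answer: $- \frac{47881}{96429} \approx -0.49654$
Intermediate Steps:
$A{\left(H \right)} = 4$ ($A{\left(H \right)} = \left(-2\right) \left(-2\right) = 4$)
$\frac{-48394 - \left(- 102 A{\left(-5 \right)} - 105\right)}{96429} = \frac{-48394 - \left(\left(-102\right) 4 - 105\right)}{96429} = \left(-48394 - \left(-408 - 105\right)\right) \frac{1}{96429} = \left(-48394 - -513\right) \frac{1}{96429} = \left(-48394 + 513\right) \frac{1}{96429} = \left(-47881\right) \frac{1}{96429} = - \frac{47881}{96429}$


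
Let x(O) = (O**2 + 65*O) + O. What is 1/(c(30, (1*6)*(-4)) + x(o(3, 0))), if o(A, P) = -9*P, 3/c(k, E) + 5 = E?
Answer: -29/3 ≈ -9.6667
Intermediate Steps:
c(k, E) = 3/(-5 + E)
x(O) = O**2 + 66*O
1/(c(30, (1*6)*(-4)) + x(o(3, 0))) = 1/(3/(-5 + (1*6)*(-4)) + (-9*0)*(66 - 9*0)) = 1/(3/(-5 + 6*(-4)) + 0*(66 + 0)) = 1/(3/(-5 - 24) + 0*66) = 1/(3/(-29) + 0) = 1/(3*(-1/29) + 0) = 1/(-3/29 + 0) = 1/(-3/29) = -29/3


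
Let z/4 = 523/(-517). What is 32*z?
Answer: -66944/517 ≈ -129.49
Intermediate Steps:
z = -2092/517 (z = 4*(523/(-517)) = 4*(523*(-1/517)) = 4*(-523/517) = -2092/517 ≈ -4.0464)
32*z = 32*(-2092/517) = -66944/517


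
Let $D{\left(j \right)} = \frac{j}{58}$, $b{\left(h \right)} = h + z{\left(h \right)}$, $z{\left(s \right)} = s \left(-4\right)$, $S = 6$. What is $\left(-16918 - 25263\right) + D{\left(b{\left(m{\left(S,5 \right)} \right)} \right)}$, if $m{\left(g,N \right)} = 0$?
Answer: $-42181$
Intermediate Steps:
$z{\left(s \right)} = - 4 s$
$b{\left(h \right)} = - 3 h$ ($b{\left(h \right)} = h - 4 h = - 3 h$)
$D{\left(j \right)} = \frac{j}{58}$ ($D{\left(j \right)} = j \frac{1}{58} = \frac{j}{58}$)
$\left(-16918 - 25263\right) + D{\left(b{\left(m{\left(S,5 \right)} \right)} \right)} = \left(-16918 - 25263\right) + \frac{\left(-3\right) 0}{58} = -42181 + \frac{1}{58} \cdot 0 = -42181 + 0 = -42181$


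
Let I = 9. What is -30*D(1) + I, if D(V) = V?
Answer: -21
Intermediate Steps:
-30*D(1) + I = -30*1 + 9 = -30 + 9 = -21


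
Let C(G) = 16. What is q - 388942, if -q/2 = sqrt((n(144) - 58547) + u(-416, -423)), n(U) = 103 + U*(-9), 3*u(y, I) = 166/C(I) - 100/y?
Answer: -388942 - 6*I*sqrt(1121718)/13 ≈ -3.8894e+5 - 488.82*I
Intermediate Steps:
u(y, I) = 83/24 - 100/(3*y) (u(y, I) = (166/16 - 100/y)/3 = (166*(1/16) - 100/y)/3 = (83/8 - 100/y)/3 = 83/24 - 100/(3*y))
n(U) = 103 - 9*U
q = -6*I*sqrt(1121718)/13 (q = -2*sqrt(((103 - 9*144) - 58547) + (1/24)*(-800 + 83*(-416))/(-416)) = -2*sqrt(((103 - 1296) - 58547) + (1/24)*(-1/416)*(-800 - 34528)) = -2*sqrt((-1193 - 58547) + (1/24)*(-1/416)*(-35328)) = -2*sqrt(-59740 + 46/13) = -6*I*sqrt(1121718)/13 ≈ -488.82*I)
q - 388942 = -6*I*sqrt(1121718)/13 - 388942 = -388942 - 6*I*sqrt(1121718)/13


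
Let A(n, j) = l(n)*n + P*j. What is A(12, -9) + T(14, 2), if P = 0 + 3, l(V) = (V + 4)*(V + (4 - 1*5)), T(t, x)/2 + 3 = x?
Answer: 2083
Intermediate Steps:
T(t, x) = -6 + 2*x
l(V) = (-1 + V)*(4 + V) (l(V) = (4 + V)*(V + (4 - 5)) = (4 + V)*(V - 1) = (4 + V)*(-1 + V) = (-1 + V)*(4 + V))
P = 3
A(n, j) = 3*j + n*(-4 + n² + 3*n) (A(n, j) = (-4 + n² + 3*n)*n + 3*j = n*(-4 + n² + 3*n) + 3*j = 3*j + n*(-4 + n² + 3*n))
A(12, -9) + T(14, 2) = (3*(-9) + 12*(-4 + 12² + 3*12)) + (-6 + 2*2) = (-27 + 12*(-4 + 144 + 36)) + (-6 + 4) = (-27 + 12*176) - 2 = (-27 + 2112) - 2 = 2085 - 2 = 2083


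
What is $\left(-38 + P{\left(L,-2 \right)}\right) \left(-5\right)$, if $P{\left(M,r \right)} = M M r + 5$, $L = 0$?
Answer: $165$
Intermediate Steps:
$P{\left(M,r \right)} = 5 + r M^{2}$ ($P{\left(M,r \right)} = M^{2} r + 5 = r M^{2} + 5 = 5 + r M^{2}$)
$\left(-38 + P{\left(L,-2 \right)}\right) \left(-5\right) = \left(-38 + \left(5 - 2 \cdot 0^{2}\right)\right) \left(-5\right) = \left(-38 + \left(5 - 0\right)\right) \left(-5\right) = \left(-38 + \left(5 + 0\right)\right) \left(-5\right) = \left(-38 + 5\right) \left(-5\right) = \left(-33\right) \left(-5\right) = 165$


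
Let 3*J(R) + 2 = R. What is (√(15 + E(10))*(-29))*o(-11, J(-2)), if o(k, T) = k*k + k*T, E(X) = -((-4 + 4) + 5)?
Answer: -11803*√10/3 ≈ -12441.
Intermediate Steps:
J(R) = -⅔ + R/3
E(X) = -5 (E(X) = -(0 + 5) = -1*5 = -5)
o(k, T) = k² + T*k
(√(15 + E(10))*(-29))*o(-11, J(-2)) = (√(15 - 5)*(-29))*(-11*((-⅔ + (⅓)*(-2)) - 11)) = (√10*(-29))*(-11*((-⅔ - ⅔) - 11)) = (-29*√10)*(-11*(-4/3 - 11)) = (-29*√10)*(-11*(-37/3)) = -29*√10*(407/3) = -11803*√10/3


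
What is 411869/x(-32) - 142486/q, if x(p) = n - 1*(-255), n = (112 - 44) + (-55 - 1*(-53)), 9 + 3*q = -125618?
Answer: 51879080881/40326267 ≈ 1286.5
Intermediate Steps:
q = -125627/3 (q = -3 + (1/3)*(-125618) = -3 - 125618/3 = -125627/3 ≈ -41876.)
n = 66 (n = 68 + (-55 + 53) = 68 - 2 = 66)
x(p) = 321 (x(p) = 66 - 1*(-255) = 66 + 255 = 321)
411869/x(-32) - 142486/q = 411869/321 - 142486/(-125627/3) = 411869*(1/321) - 142486*(-3/125627) = 411869/321 + 427458/125627 = 51879080881/40326267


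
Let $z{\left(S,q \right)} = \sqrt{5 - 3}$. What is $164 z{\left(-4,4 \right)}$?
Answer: $164 \sqrt{2} \approx 231.93$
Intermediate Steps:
$z{\left(S,q \right)} = \sqrt{2}$
$164 z{\left(-4,4 \right)} = 164 \sqrt{2}$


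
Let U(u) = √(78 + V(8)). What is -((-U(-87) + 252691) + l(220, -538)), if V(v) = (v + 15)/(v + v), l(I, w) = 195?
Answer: -252886 + √1271/4 ≈ -2.5288e+5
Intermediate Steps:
V(v) = (15 + v)/(2*v) (V(v) = (15 + v)/((2*v)) = (15 + v)*(1/(2*v)) = (15 + v)/(2*v))
U(u) = √1271/4 (U(u) = √(78 + (½)*(15 + 8)/8) = √(78 + (½)*(⅛)*23) = √(78 + 23/16) = √(1271/16) = √1271/4)
-((-U(-87) + 252691) + l(220, -538)) = -((-√1271/4 + 252691) + 195) = -((252691 - √1271/4) + 195) = -(252886 - √1271/4) = -252886 + √1271/4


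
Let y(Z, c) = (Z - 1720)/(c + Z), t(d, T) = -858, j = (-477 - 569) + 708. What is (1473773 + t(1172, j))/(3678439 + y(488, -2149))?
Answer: 222410165/555444401 ≈ 0.40042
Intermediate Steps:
j = -338 (j = -1046 + 708 = -338)
y(Z, c) = (-1720 + Z)/(Z + c)
(1473773 + t(1172, j))/(3678439 + y(488, -2149)) = (1473773 - 858)/(3678439 + (-1720 + 488)/(488 - 2149)) = 1472915/(3678439 - 1232/(-1661)) = 1472915/(3678439 - 1/1661*(-1232)) = 1472915/(3678439 + 112/151) = 1472915/(555444401/151) = 1472915*(151/555444401) = 222410165/555444401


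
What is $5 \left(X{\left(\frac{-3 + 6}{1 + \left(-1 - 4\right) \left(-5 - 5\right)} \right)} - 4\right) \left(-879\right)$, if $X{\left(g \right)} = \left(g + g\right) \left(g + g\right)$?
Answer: $\frac{5063040}{289} \approx 17519.0$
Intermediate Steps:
$X{\left(g \right)} = 4 g^{2}$ ($X{\left(g \right)} = 2 g 2 g = 4 g^{2}$)
$5 \left(X{\left(\frac{-3 + 6}{1 + \left(-1 - 4\right) \left(-5 - 5\right)} \right)} - 4\right) \left(-879\right) = 5 \left(4 \left(\frac{-3 + 6}{1 + \left(-1 - 4\right) \left(-5 - 5\right)}\right)^{2} - 4\right) \left(-879\right) = 5 \left(4 \left(\frac{3}{1 - -50}\right)^{2} - 4\right) \left(-879\right) = 5 \left(4 \left(\frac{3}{1 + 50}\right)^{2} - 4\right) \left(-879\right) = 5 \left(4 \left(\frac{3}{51}\right)^{2} - 4\right) \left(-879\right) = 5 \left(4 \left(3 \cdot \frac{1}{51}\right)^{2} - 4\right) \left(-879\right) = 5 \left(\frac{4}{289} - 4\right) \left(-879\right) = 5 \left(- \frac{1152}{289}\right) \left(-879\right) = \left(- \frac{5760}{289}\right) \left(-879\right) = \frac{5063040}{289}$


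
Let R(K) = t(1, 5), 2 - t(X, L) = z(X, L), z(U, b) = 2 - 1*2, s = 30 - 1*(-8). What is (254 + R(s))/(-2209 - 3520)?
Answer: -256/5729 ≈ -0.044685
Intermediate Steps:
s = 38 (s = 30 + 8 = 38)
z(U, b) = 0 (z(U, b) = 2 - 2 = 0)
t(X, L) = 2 (t(X, L) = 2 - 1*0 = 2 + 0 = 2)
R(K) = 2
(254 + R(s))/(-2209 - 3520) = (254 + 2)/(-2209 - 3520) = 256/(-5729) = 256*(-1/5729) = -256/5729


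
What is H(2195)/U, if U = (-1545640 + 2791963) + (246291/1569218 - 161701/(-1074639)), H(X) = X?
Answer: 3701522582752890/2101728413590849313 ≈ 0.0017612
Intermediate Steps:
U = 2101728413590849313/1686342862302 (U = 1246323 + (246291*(1/1569218) - 161701*(-1/1074639)) = 1246323 + (246291/1569218 + 161701/1074639) = 1246323 + 518418033767/1686342862302 = 2101728413590849313/1686342862302 ≈ 1.2463e+6)
H(2195)/U = 2195/(2101728413590849313/1686342862302) = 2195*(1686342862302/2101728413590849313) = 3701522582752890/2101728413590849313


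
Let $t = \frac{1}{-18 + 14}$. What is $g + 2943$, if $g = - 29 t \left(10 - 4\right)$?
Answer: $\frac{5973}{2} \approx 2986.5$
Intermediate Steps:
$t = - \frac{1}{4}$ ($t = \frac{1}{-4} = - \frac{1}{4} \approx -0.25$)
$g = \frac{87}{2}$ ($g = \left(-29\right) \left(- \frac{1}{4}\right) \left(10 - 4\right) = \frac{29 \left(10 - 4\right)}{4} = \frac{29}{4} \cdot 6 = \frac{87}{2} \approx 43.5$)
$g + 2943 = \frac{87}{2} + 2943 = \frac{5973}{2}$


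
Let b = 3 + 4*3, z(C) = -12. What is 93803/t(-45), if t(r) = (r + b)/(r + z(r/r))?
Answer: 1782257/10 ≈ 1.7823e+5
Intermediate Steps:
b = 15 (b = 3 + 12 = 15)
t(r) = (15 + r)/(-12 + r) (t(r) = (r + 15)/(r - 12) = (15 + r)/(-12 + r))
93803/t(-45) = 93803/(((15 - 45)/(-12 - 45))) = 93803/((-30/(-57))) = 93803/((-1/57*(-30))) = 93803/(10/19) = 93803*(19/10) = 1782257/10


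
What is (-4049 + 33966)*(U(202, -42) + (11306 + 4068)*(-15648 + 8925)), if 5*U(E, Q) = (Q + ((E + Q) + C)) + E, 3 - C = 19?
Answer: -15461007053402/5 ≈ -3.0922e+12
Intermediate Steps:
C = -16 (C = 3 - 1*19 = 3 - 19 = -16)
U(E, Q) = -16/5 + 2*E/5 + 2*Q/5 (U(E, Q) = ((Q + ((E + Q) - 16)) + E)/5 = ((Q + (-16 + E + Q)) + E)/5 = ((-16 + E + 2*Q) + E)/5 = (-16 + 2*E + 2*Q)/5 = -16/5 + 2*E/5 + 2*Q/5)
(-4049 + 33966)*(U(202, -42) + (11306 + 4068)*(-15648 + 8925)) = (-4049 + 33966)*((-16/5 + (2/5)*202 + (2/5)*(-42)) + (11306 + 4068)*(-15648 + 8925)) = 29917*((-16/5 + 404/5 - 84/5) + 15374*(-6723)) = 29917*(304/5 - 103359402) = 29917*(-516796706/5) = -15461007053402/5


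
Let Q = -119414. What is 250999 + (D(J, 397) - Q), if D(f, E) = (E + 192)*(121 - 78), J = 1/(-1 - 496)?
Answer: 395740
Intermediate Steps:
J = -1/497 (J = 1/(-497) = -1/497 ≈ -0.0020121)
D(f, E) = 8256 + 43*E (D(f, E) = (192 + E)*43 = 8256 + 43*E)
250999 + (D(J, 397) - Q) = 250999 + ((8256 + 43*397) - 1*(-119414)) = 250999 + ((8256 + 17071) + 119414) = 250999 + (25327 + 119414) = 250999 + 144741 = 395740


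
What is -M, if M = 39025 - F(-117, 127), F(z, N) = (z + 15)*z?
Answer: -27091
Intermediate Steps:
F(z, N) = z*(15 + z) (F(z, N) = (15 + z)*z = z*(15 + z))
M = 27091 (M = 39025 - (-117)*(15 - 117) = 39025 - (-117)*(-102) = 39025 - 1*11934 = 39025 - 11934 = 27091)
-M = -1*27091 = -27091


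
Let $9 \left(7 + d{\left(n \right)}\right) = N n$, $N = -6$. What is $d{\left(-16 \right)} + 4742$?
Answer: $\frac{14237}{3} \approx 4745.7$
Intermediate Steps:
$d{\left(n \right)} = -7 - \frac{2 n}{3}$ ($d{\left(n \right)} = -7 + \frac{\left(-6\right) n}{9} = -7 - \frac{2 n}{3}$)
$d{\left(-16 \right)} + 4742 = \left(-7 - - \frac{32}{3}\right) + 4742 = \left(-7 + \frac{32}{3}\right) + 4742 = \frac{11}{3} + 4742 = \frac{14237}{3}$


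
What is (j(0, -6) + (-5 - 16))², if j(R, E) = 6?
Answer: 225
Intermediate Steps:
(j(0, -6) + (-5 - 16))² = (6 + (-5 - 16))² = (6 - 21)² = (-15)² = 225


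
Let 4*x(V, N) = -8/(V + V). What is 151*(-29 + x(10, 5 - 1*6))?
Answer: -43941/10 ≈ -4394.1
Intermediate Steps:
x(V, N) = -1/V (x(V, N) = (-8/(V + V))/4 = (-8*1/(2*V))/4 = (-4/V)/4 = -1/V)
151*(-29 + x(10, 5 - 1*6)) = 151*(-29 - 1/10) = 151*(-29 - 1*⅒) = 151*(-29 - ⅒) = 151*(-291/10) = -43941/10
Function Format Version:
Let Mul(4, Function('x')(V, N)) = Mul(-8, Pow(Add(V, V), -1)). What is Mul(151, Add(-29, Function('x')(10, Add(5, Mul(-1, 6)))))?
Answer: Rational(-43941, 10) ≈ -4394.1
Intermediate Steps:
Function('x')(V, N) = Mul(-1, Pow(V, -1)) (Function('x')(V, N) = Mul(Rational(1, 4), Mul(-8, Pow(Add(V, V), -1))) = Mul(Rational(1, 4), Mul(-8, Pow(Mul(2, V), -1))) = Mul(Rational(1, 4), Mul(-8, Mul(Rational(1, 2), Pow(V, -1)))) = Mul(Rational(1, 4), Mul(-4, Pow(V, -1))) = Mul(-1, Pow(V, -1)))
Mul(151, Add(-29, Function('x')(10, Add(5, Mul(-1, 6))))) = Mul(151, Add(-29, Mul(-1, Pow(10, -1)))) = Mul(151, Add(-29, Mul(-1, Rational(1, 10)))) = Mul(151, Add(-29, Rational(-1, 10))) = Mul(151, Rational(-291, 10)) = Rational(-43941, 10)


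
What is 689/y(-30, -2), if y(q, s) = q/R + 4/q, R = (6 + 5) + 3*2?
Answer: -175695/484 ≈ -363.01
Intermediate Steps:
R = 17 (R = 11 + 6 = 17)
y(q, s) = 4/q + q/17 (y(q, s) = q/17 + 4/q = 4/q + q/17)
689/y(-30, -2) = 689/(4/(-30) + (1/17)*(-30)) = 689/(4*(-1/30) - 30/17) = 689/(-2/15 - 30/17) = 689/(-484/255) = 689*(-255/484) = -175695/484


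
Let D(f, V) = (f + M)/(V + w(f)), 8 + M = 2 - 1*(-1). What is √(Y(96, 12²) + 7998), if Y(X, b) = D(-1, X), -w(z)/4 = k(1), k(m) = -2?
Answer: √5406609/26 ≈ 89.431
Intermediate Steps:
w(z) = 8 (w(z) = -4*(-2) = 8)
M = -5 (M = -8 + (2 - 1*(-1)) = -8 + (2 + 1) = -8 + 3 = -5)
D(f, V) = (-5 + f)/(8 + V) (D(f, V) = (f - 5)/(V + 8) = (-5 + f)/(8 + V))
Y(X, b) = -6/(8 + X) (Y(X, b) = (-5 - 1)/(8 + X) = -6/(8 + X))
√(Y(96, 12²) + 7998) = √(-6/(8 + 96) + 7998) = √(-6/104 + 7998) = √(-6*1/104 + 7998) = √(-3/52 + 7998) = √(415893/52) = √5406609/26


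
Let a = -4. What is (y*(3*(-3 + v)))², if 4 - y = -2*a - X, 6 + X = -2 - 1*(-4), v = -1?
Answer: 9216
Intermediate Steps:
X = -4 (X = -6 + (-2 - 1*(-4)) = -6 + (-2 + 4) = -6 + 2 = -4)
y = -8 (y = 4 - (-2*(-4) - 1*(-4)) = 4 - (8 + 4) = 4 - 1*12 = 4 - 12 = -8)
(y*(3*(-3 + v)))² = (-24*(-3 - 1))² = (-24*(-4))² = (-8*(-12))² = 96² = 9216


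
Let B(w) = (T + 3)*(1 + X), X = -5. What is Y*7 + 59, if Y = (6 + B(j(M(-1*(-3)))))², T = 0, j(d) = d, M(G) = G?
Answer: 311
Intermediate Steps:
B(w) = -12 (B(w) = (0 + 3)*(1 - 5) = 3*(-4) = -12)
Y = 36 (Y = (6 - 12)² = (-6)² = 36)
Y*7 + 59 = 36*7 + 59 = 252 + 59 = 311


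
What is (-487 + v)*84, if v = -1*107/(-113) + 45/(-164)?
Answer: -189265041/4633 ≈ -40852.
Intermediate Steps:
v = 12463/18532 (v = -107*(-1/113) + 45*(-1/164) = 107/113 - 45/164 = 12463/18532 ≈ 0.67251)
(-487 + v)*84 = (-487 + 12463/18532)*84 = -9012621/18532*84 = -189265041/4633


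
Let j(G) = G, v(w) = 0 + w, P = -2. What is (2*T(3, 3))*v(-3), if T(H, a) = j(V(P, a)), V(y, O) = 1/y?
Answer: 3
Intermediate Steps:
v(w) = w
T(H, a) = -1/2 (T(H, a) = 1/(-2) = -1/2)
(2*T(3, 3))*v(-3) = (2*(-1/2))*(-3) = -1*(-3) = 3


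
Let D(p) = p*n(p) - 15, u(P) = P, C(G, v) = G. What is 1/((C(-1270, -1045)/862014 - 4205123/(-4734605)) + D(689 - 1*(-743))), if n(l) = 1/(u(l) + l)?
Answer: -4081295794470/55559927070443 ≈ -0.073457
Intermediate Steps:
n(l) = 1/(2*l) (n(l) = 1/(l + l) = 1/(2*l))
D(p) = -29/2 (D(p) = p*(1/(2*p)) - 15 = 1/2 - 15 = -29/2)
1/((C(-1270, -1045)/862014 - 4205123/(-4734605)) + D(689 - 1*(-743))) = 1/((-1270/862014 - 4205123/(-4734605)) - 29/2) = 1/((-1270*1/862014 - 4205123*(-1/4734605)) - 29/2) = 1/((-635/431007 + 4205123/4734605) - 29/2) = 1/(1809430974686/2040647897235 - 29/2) = 1/(-55559927070443/4081295794470) = -4081295794470/55559927070443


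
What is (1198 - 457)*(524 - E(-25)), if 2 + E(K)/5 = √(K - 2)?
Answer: 395694 - 11115*I*√3 ≈ 3.9569e+5 - 19252.0*I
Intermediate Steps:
E(K) = -10 + 5*√(-2 + K) (E(K) = -10 + 5*√(K - 2) = -10 + 5*√(-2 + K))
(1198 - 457)*(524 - E(-25)) = (1198 - 457)*(524 - (-10 + 5*√(-2 - 25))) = 741*(524 - (-10 + 5*√(-27))) = 741*(524 - (-10 + 5*(3*I*√3))) = 741*(524 - (-10 + 15*I*√3)) = 741*(524 + (10 - 15*I*√3)) = 741*(534 - 15*I*√3) = 395694 - 11115*I*√3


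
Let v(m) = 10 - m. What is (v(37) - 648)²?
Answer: 455625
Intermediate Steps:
(v(37) - 648)² = ((10 - 1*37) - 648)² = ((10 - 37) - 648)² = (-27 - 648)² = (-675)² = 455625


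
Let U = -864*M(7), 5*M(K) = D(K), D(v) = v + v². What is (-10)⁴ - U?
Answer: 98384/5 ≈ 19677.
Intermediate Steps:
M(K) = K*(1 + K)/5 (M(K) = (K*(1 + K))/5 = K*(1 + K)/5)
U = -48384/5 (U = -864*7*(1 + 7)/5 = -864*7*8/5 = -864*56/5 = -48384/5 ≈ -9676.8)
(-10)⁴ - U = (-10)⁴ - 1*(-48384/5) = 10000 + 48384/5 = 98384/5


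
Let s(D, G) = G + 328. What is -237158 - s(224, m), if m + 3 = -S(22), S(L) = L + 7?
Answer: -237454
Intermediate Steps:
S(L) = 7 + L
m = -32 (m = -3 - (7 + 22) = -3 - 1*29 = -3 - 29 = -32)
s(D, G) = 328 + G
-237158 - s(224, m) = -237158 - (328 - 32) = -237158 - 1*296 = -237158 - 296 = -237454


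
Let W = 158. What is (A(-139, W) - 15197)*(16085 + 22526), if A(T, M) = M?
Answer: -580670829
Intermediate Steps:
(A(-139, W) - 15197)*(16085 + 22526) = (158 - 15197)*(16085 + 22526) = -15039*38611 = -580670829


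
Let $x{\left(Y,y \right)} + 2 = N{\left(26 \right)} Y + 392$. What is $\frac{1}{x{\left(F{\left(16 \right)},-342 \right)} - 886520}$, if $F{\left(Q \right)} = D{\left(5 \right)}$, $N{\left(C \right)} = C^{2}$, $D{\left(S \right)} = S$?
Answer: $- \frac{1}{882750} \approx -1.1328 \cdot 10^{-6}$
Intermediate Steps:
$F{\left(Q \right)} = 5$
$x{\left(Y,y \right)} = 390 + 676 Y$ ($x{\left(Y,y \right)} = -2 + \left(26^{2} Y + 392\right) = -2 + \left(676 Y + 392\right) = -2 + \left(392 + 676 Y\right) = 390 + 676 Y$)
$\frac{1}{x{\left(F{\left(16 \right)},-342 \right)} - 886520} = \frac{1}{\left(390 + 676 \cdot 5\right) - 886520} = \frac{1}{\left(390 + 3380\right) - 886520} = \frac{1}{3770 - 886520} = \frac{1}{-882750} = - \frac{1}{882750}$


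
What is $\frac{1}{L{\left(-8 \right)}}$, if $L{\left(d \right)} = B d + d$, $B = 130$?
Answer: $- \frac{1}{1048} \approx -0.0009542$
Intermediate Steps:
$L{\left(d \right)} = 131 d$ ($L{\left(d \right)} = 130 d + d = 131 d$)
$\frac{1}{L{\left(-8 \right)}} = \frac{1}{131 \left(-8\right)} = \frac{1}{-1048} = - \frac{1}{1048}$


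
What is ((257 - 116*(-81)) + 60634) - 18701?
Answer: 51586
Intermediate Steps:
((257 - 116*(-81)) + 60634) - 18701 = ((257 + 9396) + 60634) - 18701 = (9653 + 60634) - 18701 = 70287 - 18701 = 51586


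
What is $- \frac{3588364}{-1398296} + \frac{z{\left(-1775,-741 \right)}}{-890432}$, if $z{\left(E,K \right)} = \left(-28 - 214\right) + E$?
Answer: $\frac{399751812035}{155635937984} \approx 2.5685$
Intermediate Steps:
$z{\left(E,K \right)} = -242 + E$
$- \frac{3588364}{-1398296} + \frac{z{\left(-1775,-741 \right)}}{-890432} = - \frac{3588364}{-1398296} + \frac{-242 - 1775}{-890432} = \left(-3588364\right) \left(- \frac{1}{1398296}\right) - - \frac{2017}{890432} = \frac{897091}{349574} + \frac{2017}{890432} = \frac{399751812035}{155635937984}$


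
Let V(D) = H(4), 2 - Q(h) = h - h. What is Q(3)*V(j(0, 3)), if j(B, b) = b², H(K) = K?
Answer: 8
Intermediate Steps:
Q(h) = 2 (Q(h) = 2 - (h - h) = 2 - 1*0 = 2 + 0 = 2)
V(D) = 4
Q(3)*V(j(0, 3)) = 2*4 = 8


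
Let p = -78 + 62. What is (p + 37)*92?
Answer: 1932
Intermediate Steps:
p = -16
(p + 37)*92 = (-16 + 37)*92 = 21*92 = 1932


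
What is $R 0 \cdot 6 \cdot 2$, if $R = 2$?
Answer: $0$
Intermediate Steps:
$R 0 \cdot 6 \cdot 2 = 2 \cdot 0 \cdot 6 \cdot 2 = 2 \cdot 0 \cdot 2 = 2 \cdot 0 = 0$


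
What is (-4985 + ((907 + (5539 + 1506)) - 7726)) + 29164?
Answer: 24405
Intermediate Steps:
(-4985 + ((907 + (5539 + 1506)) - 7726)) + 29164 = (-4985 + ((907 + 7045) - 7726)) + 29164 = (-4985 + (7952 - 7726)) + 29164 = (-4985 + 226) + 29164 = -4759 + 29164 = 24405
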